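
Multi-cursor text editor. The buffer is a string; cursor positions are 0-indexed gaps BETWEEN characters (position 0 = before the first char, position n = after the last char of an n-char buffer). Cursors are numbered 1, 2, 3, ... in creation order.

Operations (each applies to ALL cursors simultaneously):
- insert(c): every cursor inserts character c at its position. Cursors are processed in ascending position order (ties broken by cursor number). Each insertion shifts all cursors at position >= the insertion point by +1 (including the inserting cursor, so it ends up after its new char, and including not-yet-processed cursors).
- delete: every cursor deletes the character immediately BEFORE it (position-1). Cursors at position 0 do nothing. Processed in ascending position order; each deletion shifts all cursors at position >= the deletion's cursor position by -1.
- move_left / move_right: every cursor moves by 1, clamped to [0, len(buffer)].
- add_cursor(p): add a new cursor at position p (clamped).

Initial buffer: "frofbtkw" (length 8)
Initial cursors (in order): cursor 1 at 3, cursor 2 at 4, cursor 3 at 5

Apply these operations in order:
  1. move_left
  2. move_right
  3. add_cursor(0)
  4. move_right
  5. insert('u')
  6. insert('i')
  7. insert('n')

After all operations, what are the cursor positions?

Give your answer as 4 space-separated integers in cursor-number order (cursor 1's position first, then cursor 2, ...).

After op 1 (move_left): buffer="frofbtkw" (len 8), cursors c1@2 c2@3 c3@4, authorship ........
After op 2 (move_right): buffer="frofbtkw" (len 8), cursors c1@3 c2@4 c3@5, authorship ........
After op 3 (add_cursor(0)): buffer="frofbtkw" (len 8), cursors c4@0 c1@3 c2@4 c3@5, authorship ........
After op 4 (move_right): buffer="frofbtkw" (len 8), cursors c4@1 c1@4 c2@5 c3@6, authorship ........
After op 5 (insert('u')): buffer="furofubutukw" (len 12), cursors c4@2 c1@6 c2@8 c3@10, authorship .4...1.2.3..
After op 6 (insert('i')): buffer="fuirofuibuituikw" (len 16), cursors c4@3 c1@8 c2@11 c3@14, authorship .44...11.22.33..
After op 7 (insert('n')): buffer="fuinrofuinbuintuinkw" (len 20), cursors c4@4 c1@10 c2@14 c3@18, authorship .444...111.222.333..

Answer: 10 14 18 4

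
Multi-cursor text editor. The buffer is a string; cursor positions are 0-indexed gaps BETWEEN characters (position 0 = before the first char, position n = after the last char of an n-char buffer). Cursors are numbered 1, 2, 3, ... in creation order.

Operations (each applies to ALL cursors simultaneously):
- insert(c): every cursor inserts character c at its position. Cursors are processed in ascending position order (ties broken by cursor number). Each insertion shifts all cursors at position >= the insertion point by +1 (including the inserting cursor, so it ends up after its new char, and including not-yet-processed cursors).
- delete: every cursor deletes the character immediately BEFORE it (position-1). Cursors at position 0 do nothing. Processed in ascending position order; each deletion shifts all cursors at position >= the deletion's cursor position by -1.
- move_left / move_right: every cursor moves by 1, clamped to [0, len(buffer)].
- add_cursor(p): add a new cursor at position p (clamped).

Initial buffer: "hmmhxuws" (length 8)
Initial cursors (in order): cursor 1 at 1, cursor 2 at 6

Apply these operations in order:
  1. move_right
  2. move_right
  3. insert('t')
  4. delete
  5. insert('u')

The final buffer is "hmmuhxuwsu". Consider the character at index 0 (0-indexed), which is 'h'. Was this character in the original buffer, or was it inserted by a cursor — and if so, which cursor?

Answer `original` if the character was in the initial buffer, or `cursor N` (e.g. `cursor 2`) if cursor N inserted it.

After op 1 (move_right): buffer="hmmhxuws" (len 8), cursors c1@2 c2@7, authorship ........
After op 2 (move_right): buffer="hmmhxuws" (len 8), cursors c1@3 c2@8, authorship ........
After op 3 (insert('t')): buffer="hmmthxuwst" (len 10), cursors c1@4 c2@10, authorship ...1.....2
After op 4 (delete): buffer="hmmhxuws" (len 8), cursors c1@3 c2@8, authorship ........
After op 5 (insert('u')): buffer="hmmuhxuwsu" (len 10), cursors c1@4 c2@10, authorship ...1.....2
Authorship (.=original, N=cursor N): . . . 1 . . . . . 2
Index 0: author = original

Answer: original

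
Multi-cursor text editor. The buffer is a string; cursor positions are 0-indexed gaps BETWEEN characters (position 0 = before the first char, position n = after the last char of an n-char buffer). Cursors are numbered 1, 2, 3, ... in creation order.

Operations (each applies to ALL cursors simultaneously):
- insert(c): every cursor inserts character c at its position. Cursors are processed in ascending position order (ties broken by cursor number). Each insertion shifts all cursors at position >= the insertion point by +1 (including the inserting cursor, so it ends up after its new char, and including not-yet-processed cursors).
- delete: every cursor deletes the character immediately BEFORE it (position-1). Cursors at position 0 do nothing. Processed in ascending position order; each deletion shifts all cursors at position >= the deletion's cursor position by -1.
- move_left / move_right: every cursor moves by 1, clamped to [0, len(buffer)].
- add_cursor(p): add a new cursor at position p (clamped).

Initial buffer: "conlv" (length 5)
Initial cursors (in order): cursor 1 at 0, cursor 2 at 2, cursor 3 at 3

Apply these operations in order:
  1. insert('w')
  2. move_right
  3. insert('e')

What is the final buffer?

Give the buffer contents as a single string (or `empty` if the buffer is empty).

Answer: wceownewlev

Derivation:
After op 1 (insert('w')): buffer="wcownwlv" (len 8), cursors c1@1 c2@4 c3@6, authorship 1..2.3..
After op 2 (move_right): buffer="wcownwlv" (len 8), cursors c1@2 c2@5 c3@7, authorship 1..2.3..
After op 3 (insert('e')): buffer="wceownewlev" (len 11), cursors c1@3 c2@7 c3@10, authorship 1.1.2.23.3.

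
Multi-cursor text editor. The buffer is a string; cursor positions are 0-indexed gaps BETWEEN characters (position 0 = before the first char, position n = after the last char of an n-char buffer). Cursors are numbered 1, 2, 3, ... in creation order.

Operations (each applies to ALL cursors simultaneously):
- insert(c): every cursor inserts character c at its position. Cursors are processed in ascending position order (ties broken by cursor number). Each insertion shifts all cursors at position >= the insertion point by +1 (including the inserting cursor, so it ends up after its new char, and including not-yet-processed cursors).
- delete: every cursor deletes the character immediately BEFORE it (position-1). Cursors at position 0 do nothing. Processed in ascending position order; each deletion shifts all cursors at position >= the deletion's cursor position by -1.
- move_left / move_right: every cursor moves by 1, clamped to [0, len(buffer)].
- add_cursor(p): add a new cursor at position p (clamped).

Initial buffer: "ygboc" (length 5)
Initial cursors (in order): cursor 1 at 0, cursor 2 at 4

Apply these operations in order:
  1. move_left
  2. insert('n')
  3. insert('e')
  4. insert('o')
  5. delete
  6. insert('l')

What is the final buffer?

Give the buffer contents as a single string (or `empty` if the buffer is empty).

Answer: nelygbneloc

Derivation:
After op 1 (move_left): buffer="ygboc" (len 5), cursors c1@0 c2@3, authorship .....
After op 2 (insert('n')): buffer="nygbnoc" (len 7), cursors c1@1 c2@5, authorship 1...2..
After op 3 (insert('e')): buffer="neygbneoc" (len 9), cursors c1@2 c2@7, authorship 11...22..
After op 4 (insert('o')): buffer="neoygbneooc" (len 11), cursors c1@3 c2@9, authorship 111...222..
After op 5 (delete): buffer="neygbneoc" (len 9), cursors c1@2 c2@7, authorship 11...22..
After op 6 (insert('l')): buffer="nelygbneloc" (len 11), cursors c1@3 c2@9, authorship 111...222..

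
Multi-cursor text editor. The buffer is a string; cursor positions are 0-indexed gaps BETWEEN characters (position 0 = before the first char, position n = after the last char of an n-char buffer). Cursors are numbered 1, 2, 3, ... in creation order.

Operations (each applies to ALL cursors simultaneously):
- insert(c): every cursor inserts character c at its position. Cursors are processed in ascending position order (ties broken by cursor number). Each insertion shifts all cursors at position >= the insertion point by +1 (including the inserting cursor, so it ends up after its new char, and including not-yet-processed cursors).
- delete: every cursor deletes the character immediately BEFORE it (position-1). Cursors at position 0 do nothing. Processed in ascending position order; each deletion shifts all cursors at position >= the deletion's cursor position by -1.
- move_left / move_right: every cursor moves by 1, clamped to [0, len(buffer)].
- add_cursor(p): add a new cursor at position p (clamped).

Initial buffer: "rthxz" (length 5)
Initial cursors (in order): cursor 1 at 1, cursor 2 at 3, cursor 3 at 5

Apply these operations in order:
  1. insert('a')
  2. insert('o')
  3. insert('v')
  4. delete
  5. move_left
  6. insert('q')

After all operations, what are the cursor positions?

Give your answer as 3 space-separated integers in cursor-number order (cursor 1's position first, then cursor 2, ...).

Answer: 3 8 13

Derivation:
After op 1 (insert('a')): buffer="rathaxza" (len 8), cursors c1@2 c2@5 c3@8, authorship .1..2..3
After op 2 (insert('o')): buffer="raothaoxzao" (len 11), cursors c1@3 c2@7 c3@11, authorship .11..22..33
After op 3 (insert('v')): buffer="raovthaovxzaov" (len 14), cursors c1@4 c2@9 c3@14, authorship .111..222..333
After op 4 (delete): buffer="raothaoxzao" (len 11), cursors c1@3 c2@7 c3@11, authorship .11..22..33
After op 5 (move_left): buffer="raothaoxzao" (len 11), cursors c1@2 c2@6 c3@10, authorship .11..22..33
After op 6 (insert('q')): buffer="raqothaqoxzaqo" (len 14), cursors c1@3 c2@8 c3@13, authorship .111..222..333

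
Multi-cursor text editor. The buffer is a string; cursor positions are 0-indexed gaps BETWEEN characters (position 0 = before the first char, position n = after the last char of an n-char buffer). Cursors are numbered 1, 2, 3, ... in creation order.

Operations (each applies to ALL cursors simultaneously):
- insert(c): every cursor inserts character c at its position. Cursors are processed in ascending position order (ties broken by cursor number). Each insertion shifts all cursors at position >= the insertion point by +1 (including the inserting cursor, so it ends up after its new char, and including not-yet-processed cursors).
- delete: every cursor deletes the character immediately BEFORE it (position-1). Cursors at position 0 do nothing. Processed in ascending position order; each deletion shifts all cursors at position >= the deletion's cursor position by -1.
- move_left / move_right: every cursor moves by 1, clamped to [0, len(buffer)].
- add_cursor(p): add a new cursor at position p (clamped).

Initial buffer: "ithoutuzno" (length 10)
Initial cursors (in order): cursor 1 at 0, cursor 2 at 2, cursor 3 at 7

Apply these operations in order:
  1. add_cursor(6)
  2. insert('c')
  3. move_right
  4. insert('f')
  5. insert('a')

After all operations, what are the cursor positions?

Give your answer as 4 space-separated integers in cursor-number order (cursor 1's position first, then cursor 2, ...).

After op 1 (add_cursor(6)): buffer="ithoutuzno" (len 10), cursors c1@0 c2@2 c4@6 c3@7, authorship ..........
After op 2 (insert('c')): buffer="citchoutcuczno" (len 14), cursors c1@1 c2@4 c4@9 c3@11, authorship 1..2....4.3...
After op 3 (move_right): buffer="citchoutcuczno" (len 14), cursors c1@2 c2@5 c4@10 c3@12, authorship 1..2....4.3...
After op 4 (insert('f')): buffer="ciftchfoutcufczfno" (len 18), cursors c1@3 c2@7 c4@13 c3@16, authorship 1.1.2.2...4.43.3..
After op 5 (insert('a')): buffer="cifatchfaoutcufaczfano" (len 22), cursors c1@4 c2@9 c4@16 c3@20, authorship 1.11.2.22...4.443.33..

Answer: 4 9 20 16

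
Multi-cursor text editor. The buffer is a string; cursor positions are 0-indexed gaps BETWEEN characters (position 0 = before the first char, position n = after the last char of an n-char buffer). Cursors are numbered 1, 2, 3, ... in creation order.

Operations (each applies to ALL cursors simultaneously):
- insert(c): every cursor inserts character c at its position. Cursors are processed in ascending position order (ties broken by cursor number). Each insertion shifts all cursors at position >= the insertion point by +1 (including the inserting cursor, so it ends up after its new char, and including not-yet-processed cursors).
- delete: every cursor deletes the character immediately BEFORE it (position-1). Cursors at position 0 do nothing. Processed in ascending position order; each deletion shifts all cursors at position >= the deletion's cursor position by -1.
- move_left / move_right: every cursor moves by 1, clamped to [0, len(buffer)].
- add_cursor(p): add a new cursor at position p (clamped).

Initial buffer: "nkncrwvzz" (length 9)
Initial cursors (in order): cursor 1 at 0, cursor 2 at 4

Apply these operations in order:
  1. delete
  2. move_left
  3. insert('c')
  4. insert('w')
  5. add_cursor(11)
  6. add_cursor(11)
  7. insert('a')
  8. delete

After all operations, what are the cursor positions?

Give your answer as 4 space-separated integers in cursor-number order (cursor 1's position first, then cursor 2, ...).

Answer: 2 6 11 11

Derivation:
After op 1 (delete): buffer="nknrwvzz" (len 8), cursors c1@0 c2@3, authorship ........
After op 2 (move_left): buffer="nknrwvzz" (len 8), cursors c1@0 c2@2, authorship ........
After op 3 (insert('c')): buffer="cnkcnrwvzz" (len 10), cursors c1@1 c2@4, authorship 1..2......
After op 4 (insert('w')): buffer="cwnkcwnrwvzz" (len 12), cursors c1@2 c2@6, authorship 11..22......
After op 5 (add_cursor(11)): buffer="cwnkcwnrwvzz" (len 12), cursors c1@2 c2@6 c3@11, authorship 11..22......
After op 6 (add_cursor(11)): buffer="cwnkcwnrwvzz" (len 12), cursors c1@2 c2@6 c3@11 c4@11, authorship 11..22......
After op 7 (insert('a')): buffer="cwankcwanrwvzaaz" (len 16), cursors c1@3 c2@8 c3@15 c4@15, authorship 111..222.....34.
After op 8 (delete): buffer="cwnkcwnrwvzz" (len 12), cursors c1@2 c2@6 c3@11 c4@11, authorship 11..22......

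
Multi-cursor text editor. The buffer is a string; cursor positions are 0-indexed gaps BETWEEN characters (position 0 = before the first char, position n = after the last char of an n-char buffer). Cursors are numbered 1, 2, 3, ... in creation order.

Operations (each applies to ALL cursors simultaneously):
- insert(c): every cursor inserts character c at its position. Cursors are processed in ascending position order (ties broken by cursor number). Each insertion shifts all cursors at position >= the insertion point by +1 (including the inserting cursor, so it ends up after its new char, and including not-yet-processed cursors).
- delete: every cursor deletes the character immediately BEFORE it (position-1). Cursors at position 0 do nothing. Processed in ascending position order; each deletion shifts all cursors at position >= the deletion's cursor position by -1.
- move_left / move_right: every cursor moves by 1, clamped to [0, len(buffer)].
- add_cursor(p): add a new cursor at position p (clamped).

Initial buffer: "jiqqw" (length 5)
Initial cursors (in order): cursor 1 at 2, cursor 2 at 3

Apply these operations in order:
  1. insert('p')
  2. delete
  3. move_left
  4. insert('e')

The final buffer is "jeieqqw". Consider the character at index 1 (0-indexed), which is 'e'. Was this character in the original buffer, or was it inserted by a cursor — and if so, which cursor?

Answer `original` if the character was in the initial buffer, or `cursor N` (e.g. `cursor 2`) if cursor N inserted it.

Answer: cursor 1

Derivation:
After op 1 (insert('p')): buffer="jipqpqw" (len 7), cursors c1@3 c2@5, authorship ..1.2..
After op 2 (delete): buffer="jiqqw" (len 5), cursors c1@2 c2@3, authorship .....
After op 3 (move_left): buffer="jiqqw" (len 5), cursors c1@1 c2@2, authorship .....
After op 4 (insert('e')): buffer="jeieqqw" (len 7), cursors c1@2 c2@4, authorship .1.2...
Authorship (.=original, N=cursor N): . 1 . 2 . . .
Index 1: author = 1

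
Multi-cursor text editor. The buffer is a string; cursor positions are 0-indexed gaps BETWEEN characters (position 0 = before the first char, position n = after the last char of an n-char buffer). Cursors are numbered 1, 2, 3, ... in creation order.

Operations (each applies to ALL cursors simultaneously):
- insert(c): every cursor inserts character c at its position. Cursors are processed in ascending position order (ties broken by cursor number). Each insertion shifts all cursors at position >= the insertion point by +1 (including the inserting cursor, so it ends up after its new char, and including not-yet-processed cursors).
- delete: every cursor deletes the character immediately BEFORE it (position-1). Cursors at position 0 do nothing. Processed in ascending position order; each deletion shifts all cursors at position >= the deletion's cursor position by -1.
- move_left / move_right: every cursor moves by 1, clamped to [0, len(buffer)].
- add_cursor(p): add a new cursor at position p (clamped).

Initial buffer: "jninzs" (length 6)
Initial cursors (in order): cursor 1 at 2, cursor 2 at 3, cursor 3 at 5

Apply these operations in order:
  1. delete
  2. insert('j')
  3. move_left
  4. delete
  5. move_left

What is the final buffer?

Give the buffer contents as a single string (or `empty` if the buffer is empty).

Answer: jjs

Derivation:
After op 1 (delete): buffer="jns" (len 3), cursors c1@1 c2@1 c3@2, authorship ...
After op 2 (insert('j')): buffer="jjjnjs" (len 6), cursors c1@3 c2@3 c3@5, authorship .12.3.
After op 3 (move_left): buffer="jjjnjs" (len 6), cursors c1@2 c2@2 c3@4, authorship .12.3.
After op 4 (delete): buffer="jjs" (len 3), cursors c1@0 c2@0 c3@1, authorship 23.
After op 5 (move_left): buffer="jjs" (len 3), cursors c1@0 c2@0 c3@0, authorship 23.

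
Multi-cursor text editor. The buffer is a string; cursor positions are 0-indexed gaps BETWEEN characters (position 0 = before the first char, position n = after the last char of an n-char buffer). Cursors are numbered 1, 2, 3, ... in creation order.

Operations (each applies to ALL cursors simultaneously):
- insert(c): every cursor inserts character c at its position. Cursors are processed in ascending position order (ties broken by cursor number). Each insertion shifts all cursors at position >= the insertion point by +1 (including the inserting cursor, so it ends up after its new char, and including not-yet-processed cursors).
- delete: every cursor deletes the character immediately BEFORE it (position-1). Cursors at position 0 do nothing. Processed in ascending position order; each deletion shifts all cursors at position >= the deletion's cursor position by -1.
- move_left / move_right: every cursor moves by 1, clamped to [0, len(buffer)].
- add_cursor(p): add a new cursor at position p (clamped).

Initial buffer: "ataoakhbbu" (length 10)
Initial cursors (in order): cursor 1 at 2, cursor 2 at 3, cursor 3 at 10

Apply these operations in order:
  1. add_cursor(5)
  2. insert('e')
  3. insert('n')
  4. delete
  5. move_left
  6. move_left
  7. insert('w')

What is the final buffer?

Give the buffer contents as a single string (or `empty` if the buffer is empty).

After op 1 (add_cursor(5)): buffer="ataoakhbbu" (len 10), cursors c1@2 c2@3 c4@5 c3@10, authorship ..........
After op 2 (insert('e')): buffer="ateaeoaekhbbue" (len 14), cursors c1@3 c2@5 c4@8 c3@14, authorship ..1.2..4.....3
After op 3 (insert('n')): buffer="atenaenoaenkhbbuen" (len 18), cursors c1@4 c2@7 c4@11 c3@18, authorship ..11.22..44.....33
After op 4 (delete): buffer="ateaeoaekhbbue" (len 14), cursors c1@3 c2@5 c4@8 c3@14, authorship ..1.2..4.....3
After op 5 (move_left): buffer="ateaeoaekhbbue" (len 14), cursors c1@2 c2@4 c4@7 c3@13, authorship ..1.2..4.....3
After op 6 (move_left): buffer="ateaeoaekhbbue" (len 14), cursors c1@1 c2@3 c4@6 c3@12, authorship ..1.2..4.....3
After op 7 (insert('w')): buffer="awtewaeowaekhbbwue" (len 18), cursors c1@2 c2@5 c4@9 c3@16, authorship .1.12.2.4.4....3.3

Answer: awtewaeowaekhbbwue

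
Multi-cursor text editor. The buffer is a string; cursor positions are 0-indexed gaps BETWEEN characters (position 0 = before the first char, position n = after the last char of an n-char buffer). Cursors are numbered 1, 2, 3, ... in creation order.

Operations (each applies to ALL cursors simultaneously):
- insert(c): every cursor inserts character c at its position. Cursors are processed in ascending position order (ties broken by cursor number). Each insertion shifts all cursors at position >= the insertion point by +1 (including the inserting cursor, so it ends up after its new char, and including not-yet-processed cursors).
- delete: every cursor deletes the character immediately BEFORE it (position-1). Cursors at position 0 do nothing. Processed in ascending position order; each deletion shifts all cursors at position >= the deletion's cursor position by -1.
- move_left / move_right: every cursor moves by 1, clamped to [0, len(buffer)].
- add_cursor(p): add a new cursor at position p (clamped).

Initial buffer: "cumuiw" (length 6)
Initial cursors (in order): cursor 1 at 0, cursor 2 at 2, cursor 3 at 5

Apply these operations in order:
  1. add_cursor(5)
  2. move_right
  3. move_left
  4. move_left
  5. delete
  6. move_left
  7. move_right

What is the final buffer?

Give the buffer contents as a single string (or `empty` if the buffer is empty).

Answer: uiw

Derivation:
After op 1 (add_cursor(5)): buffer="cumuiw" (len 6), cursors c1@0 c2@2 c3@5 c4@5, authorship ......
After op 2 (move_right): buffer="cumuiw" (len 6), cursors c1@1 c2@3 c3@6 c4@6, authorship ......
After op 3 (move_left): buffer="cumuiw" (len 6), cursors c1@0 c2@2 c3@5 c4@5, authorship ......
After op 4 (move_left): buffer="cumuiw" (len 6), cursors c1@0 c2@1 c3@4 c4@4, authorship ......
After op 5 (delete): buffer="uiw" (len 3), cursors c1@0 c2@0 c3@1 c4@1, authorship ...
After op 6 (move_left): buffer="uiw" (len 3), cursors c1@0 c2@0 c3@0 c4@0, authorship ...
After op 7 (move_right): buffer="uiw" (len 3), cursors c1@1 c2@1 c3@1 c4@1, authorship ...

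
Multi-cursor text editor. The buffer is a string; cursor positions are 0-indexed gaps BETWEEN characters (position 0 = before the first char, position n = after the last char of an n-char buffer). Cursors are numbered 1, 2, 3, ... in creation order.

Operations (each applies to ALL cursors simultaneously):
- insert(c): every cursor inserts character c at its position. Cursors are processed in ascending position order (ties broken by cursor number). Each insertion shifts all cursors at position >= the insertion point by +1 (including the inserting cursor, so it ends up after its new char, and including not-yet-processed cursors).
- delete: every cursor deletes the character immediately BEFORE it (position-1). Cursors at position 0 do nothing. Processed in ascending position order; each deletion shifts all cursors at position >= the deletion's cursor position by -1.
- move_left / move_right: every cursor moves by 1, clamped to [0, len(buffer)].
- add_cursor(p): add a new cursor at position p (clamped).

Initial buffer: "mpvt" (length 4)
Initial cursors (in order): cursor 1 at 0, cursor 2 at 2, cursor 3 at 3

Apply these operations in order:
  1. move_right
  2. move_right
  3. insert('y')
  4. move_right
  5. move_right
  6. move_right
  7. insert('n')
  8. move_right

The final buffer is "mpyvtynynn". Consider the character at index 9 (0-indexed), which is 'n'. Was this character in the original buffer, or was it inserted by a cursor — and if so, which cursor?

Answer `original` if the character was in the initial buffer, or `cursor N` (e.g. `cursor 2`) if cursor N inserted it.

After op 1 (move_right): buffer="mpvt" (len 4), cursors c1@1 c2@3 c3@4, authorship ....
After op 2 (move_right): buffer="mpvt" (len 4), cursors c1@2 c2@4 c3@4, authorship ....
After op 3 (insert('y')): buffer="mpyvtyy" (len 7), cursors c1@3 c2@7 c3@7, authorship ..1..23
After op 4 (move_right): buffer="mpyvtyy" (len 7), cursors c1@4 c2@7 c3@7, authorship ..1..23
After op 5 (move_right): buffer="mpyvtyy" (len 7), cursors c1@5 c2@7 c3@7, authorship ..1..23
After op 6 (move_right): buffer="mpyvtyy" (len 7), cursors c1@6 c2@7 c3@7, authorship ..1..23
After op 7 (insert('n')): buffer="mpyvtynynn" (len 10), cursors c1@7 c2@10 c3@10, authorship ..1..21323
After op 8 (move_right): buffer="mpyvtynynn" (len 10), cursors c1@8 c2@10 c3@10, authorship ..1..21323
Authorship (.=original, N=cursor N): . . 1 . . 2 1 3 2 3
Index 9: author = 3

Answer: cursor 3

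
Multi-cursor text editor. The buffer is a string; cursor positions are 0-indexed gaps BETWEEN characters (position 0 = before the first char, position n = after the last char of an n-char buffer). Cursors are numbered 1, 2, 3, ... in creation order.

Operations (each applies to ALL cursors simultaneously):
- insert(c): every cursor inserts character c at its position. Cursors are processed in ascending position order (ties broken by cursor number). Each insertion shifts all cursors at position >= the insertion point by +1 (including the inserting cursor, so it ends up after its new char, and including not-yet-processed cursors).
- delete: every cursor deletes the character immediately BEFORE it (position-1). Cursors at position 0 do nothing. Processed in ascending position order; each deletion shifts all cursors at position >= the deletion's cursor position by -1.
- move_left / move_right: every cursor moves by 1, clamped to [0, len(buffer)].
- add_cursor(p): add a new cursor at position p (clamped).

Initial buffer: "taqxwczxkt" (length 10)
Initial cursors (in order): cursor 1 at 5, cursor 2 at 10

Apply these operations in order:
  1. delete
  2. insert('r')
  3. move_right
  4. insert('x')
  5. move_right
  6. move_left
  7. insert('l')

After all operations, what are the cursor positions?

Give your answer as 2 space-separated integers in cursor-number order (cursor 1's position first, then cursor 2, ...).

Answer: 8 13

Derivation:
After op 1 (delete): buffer="taqxczxk" (len 8), cursors c1@4 c2@8, authorship ........
After op 2 (insert('r')): buffer="taqxrczxkr" (len 10), cursors c1@5 c2@10, authorship ....1....2
After op 3 (move_right): buffer="taqxrczxkr" (len 10), cursors c1@6 c2@10, authorship ....1....2
After op 4 (insert('x')): buffer="taqxrcxzxkrx" (len 12), cursors c1@7 c2@12, authorship ....1.1...22
After op 5 (move_right): buffer="taqxrcxzxkrx" (len 12), cursors c1@8 c2@12, authorship ....1.1...22
After op 6 (move_left): buffer="taqxrcxzxkrx" (len 12), cursors c1@7 c2@11, authorship ....1.1...22
After op 7 (insert('l')): buffer="taqxrcxlzxkrlx" (len 14), cursors c1@8 c2@13, authorship ....1.11...222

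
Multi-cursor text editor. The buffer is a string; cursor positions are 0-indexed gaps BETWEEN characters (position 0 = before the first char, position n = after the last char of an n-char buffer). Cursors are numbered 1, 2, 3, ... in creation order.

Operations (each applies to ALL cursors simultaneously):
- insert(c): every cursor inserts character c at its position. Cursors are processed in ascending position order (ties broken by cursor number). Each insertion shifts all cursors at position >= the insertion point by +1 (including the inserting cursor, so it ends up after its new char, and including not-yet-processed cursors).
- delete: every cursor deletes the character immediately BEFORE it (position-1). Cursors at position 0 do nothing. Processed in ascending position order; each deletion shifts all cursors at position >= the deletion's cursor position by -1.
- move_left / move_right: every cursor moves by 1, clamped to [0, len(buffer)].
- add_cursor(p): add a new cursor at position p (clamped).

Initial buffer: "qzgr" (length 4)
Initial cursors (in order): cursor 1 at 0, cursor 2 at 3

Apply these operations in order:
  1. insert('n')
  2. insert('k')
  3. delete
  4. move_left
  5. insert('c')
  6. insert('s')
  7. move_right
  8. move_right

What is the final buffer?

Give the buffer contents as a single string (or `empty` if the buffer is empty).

Answer: csnqzgcsnr

Derivation:
After op 1 (insert('n')): buffer="nqzgnr" (len 6), cursors c1@1 c2@5, authorship 1...2.
After op 2 (insert('k')): buffer="nkqzgnkr" (len 8), cursors c1@2 c2@7, authorship 11...22.
After op 3 (delete): buffer="nqzgnr" (len 6), cursors c1@1 c2@5, authorship 1...2.
After op 4 (move_left): buffer="nqzgnr" (len 6), cursors c1@0 c2@4, authorship 1...2.
After op 5 (insert('c')): buffer="cnqzgcnr" (len 8), cursors c1@1 c2@6, authorship 11...22.
After op 6 (insert('s')): buffer="csnqzgcsnr" (len 10), cursors c1@2 c2@8, authorship 111...222.
After op 7 (move_right): buffer="csnqzgcsnr" (len 10), cursors c1@3 c2@9, authorship 111...222.
After op 8 (move_right): buffer="csnqzgcsnr" (len 10), cursors c1@4 c2@10, authorship 111...222.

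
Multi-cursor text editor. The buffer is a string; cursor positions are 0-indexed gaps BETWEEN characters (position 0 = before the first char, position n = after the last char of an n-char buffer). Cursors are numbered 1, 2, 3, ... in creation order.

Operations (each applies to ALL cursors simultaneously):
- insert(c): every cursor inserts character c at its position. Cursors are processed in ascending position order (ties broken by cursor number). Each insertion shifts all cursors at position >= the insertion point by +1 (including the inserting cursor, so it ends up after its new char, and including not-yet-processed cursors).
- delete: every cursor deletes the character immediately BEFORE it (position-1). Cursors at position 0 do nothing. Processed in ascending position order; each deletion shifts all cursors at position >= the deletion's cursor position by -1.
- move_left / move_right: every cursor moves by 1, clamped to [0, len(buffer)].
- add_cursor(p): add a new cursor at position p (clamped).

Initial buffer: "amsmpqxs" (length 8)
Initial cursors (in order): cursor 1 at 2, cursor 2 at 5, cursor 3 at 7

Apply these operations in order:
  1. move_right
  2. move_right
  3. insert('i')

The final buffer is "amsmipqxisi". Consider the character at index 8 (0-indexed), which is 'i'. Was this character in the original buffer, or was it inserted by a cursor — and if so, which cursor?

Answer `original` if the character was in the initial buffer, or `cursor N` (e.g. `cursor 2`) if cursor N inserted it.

After op 1 (move_right): buffer="amsmpqxs" (len 8), cursors c1@3 c2@6 c3@8, authorship ........
After op 2 (move_right): buffer="amsmpqxs" (len 8), cursors c1@4 c2@7 c3@8, authorship ........
After op 3 (insert('i')): buffer="amsmipqxisi" (len 11), cursors c1@5 c2@9 c3@11, authorship ....1...2.3
Authorship (.=original, N=cursor N): . . . . 1 . . . 2 . 3
Index 8: author = 2

Answer: cursor 2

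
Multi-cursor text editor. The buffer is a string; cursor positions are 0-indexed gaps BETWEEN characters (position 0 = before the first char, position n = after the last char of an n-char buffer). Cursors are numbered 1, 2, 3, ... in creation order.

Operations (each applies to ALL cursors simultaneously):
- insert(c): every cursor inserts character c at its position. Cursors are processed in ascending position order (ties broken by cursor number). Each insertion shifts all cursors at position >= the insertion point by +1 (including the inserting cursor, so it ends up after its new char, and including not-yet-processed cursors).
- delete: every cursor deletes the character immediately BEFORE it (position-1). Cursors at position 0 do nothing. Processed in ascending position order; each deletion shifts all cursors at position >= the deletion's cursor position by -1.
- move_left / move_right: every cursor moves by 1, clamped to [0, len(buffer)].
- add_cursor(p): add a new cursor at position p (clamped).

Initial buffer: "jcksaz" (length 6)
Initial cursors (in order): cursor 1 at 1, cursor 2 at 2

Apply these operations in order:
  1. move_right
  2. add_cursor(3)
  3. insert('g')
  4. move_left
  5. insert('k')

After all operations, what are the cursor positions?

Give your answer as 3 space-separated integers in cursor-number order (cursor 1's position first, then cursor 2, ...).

After op 1 (move_right): buffer="jcksaz" (len 6), cursors c1@2 c2@3, authorship ......
After op 2 (add_cursor(3)): buffer="jcksaz" (len 6), cursors c1@2 c2@3 c3@3, authorship ......
After op 3 (insert('g')): buffer="jcgkggsaz" (len 9), cursors c1@3 c2@6 c3@6, authorship ..1.23...
After op 4 (move_left): buffer="jcgkggsaz" (len 9), cursors c1@2 c2@5 c3@5, authorship ..1.23...
After op 5 (insert('k')): buffer="jckgkgkkgsaz" (len 12), cursors c1@3 c2@8 c3@8, authorship ..11.2233...

Answer: 3 8 8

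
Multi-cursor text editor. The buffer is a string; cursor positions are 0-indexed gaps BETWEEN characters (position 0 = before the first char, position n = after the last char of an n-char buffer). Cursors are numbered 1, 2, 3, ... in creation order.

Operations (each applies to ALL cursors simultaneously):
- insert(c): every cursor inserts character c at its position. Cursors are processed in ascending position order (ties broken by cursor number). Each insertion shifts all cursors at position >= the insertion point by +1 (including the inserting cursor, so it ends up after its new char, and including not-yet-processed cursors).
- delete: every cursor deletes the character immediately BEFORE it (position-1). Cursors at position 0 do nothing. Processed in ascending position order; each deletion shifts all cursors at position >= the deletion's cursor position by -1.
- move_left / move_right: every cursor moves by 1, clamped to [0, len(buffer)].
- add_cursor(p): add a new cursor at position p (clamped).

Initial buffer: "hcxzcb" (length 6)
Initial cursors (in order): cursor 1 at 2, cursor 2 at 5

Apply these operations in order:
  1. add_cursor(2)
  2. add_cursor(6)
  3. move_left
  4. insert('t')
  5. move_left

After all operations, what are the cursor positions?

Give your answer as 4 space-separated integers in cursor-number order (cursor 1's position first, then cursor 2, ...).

Answer: 2 6 2 8

Derivation:
After op 1 (add_cursor(2)): buffer="hcxzcb" (len 6), cursors c1@2 c3@2 c2@5, authorship ......
After op 2 (add_cursor(6)): buffer="hcxzcb" (len 6), cursors c1@2 c3@2 c2@5 c4@6, authorship ......
After op 3 (move_left): buffer="hcxzcb" (len 6), cursors c1@1 c3@1 c2@4 c4@5, authorship ......
After op 4 (insert('t')): buffer="httcxztctb" (len 10), cursors c1@3 c3@3 c2@7 c4@9, authorship .13...2.4.
After op 5 (move_left): buffer="httcxztctb" (len 10), cursors c1@2 c3@2 c2@6 c4@8, authorship .13...2.4.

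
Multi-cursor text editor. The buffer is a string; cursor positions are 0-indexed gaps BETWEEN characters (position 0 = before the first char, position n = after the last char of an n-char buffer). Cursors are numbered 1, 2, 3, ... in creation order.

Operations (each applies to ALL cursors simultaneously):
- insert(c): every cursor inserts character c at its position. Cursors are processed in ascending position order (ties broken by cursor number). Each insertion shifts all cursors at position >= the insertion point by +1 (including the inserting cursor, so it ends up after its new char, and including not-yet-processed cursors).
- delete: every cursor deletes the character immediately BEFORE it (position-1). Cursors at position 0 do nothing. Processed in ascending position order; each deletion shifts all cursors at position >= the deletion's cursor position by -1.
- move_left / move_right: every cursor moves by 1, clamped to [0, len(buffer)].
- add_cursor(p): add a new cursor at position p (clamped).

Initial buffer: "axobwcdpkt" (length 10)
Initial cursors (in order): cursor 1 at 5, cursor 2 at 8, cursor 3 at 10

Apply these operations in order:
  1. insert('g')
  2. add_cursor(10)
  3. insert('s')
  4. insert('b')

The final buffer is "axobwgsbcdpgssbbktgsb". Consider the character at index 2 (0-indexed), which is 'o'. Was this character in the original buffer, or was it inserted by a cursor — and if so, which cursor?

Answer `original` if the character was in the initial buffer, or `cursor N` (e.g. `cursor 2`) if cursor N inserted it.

After op 1 (insert('g')): buffer="axobwgcdpgktg" (len 13), cursors c1@6 c2@10 c3@13, authorship .....1...2..3
After op 2 (add_cursor(10)): buffer="axobwgcdpgktg" (len 13), cursors c1@6 c2@10 c4@10 c3@13, authorship .....1...2..3
After op 3 (insert('s')): buffer="axobwgscdpgssktgs" (len 17), cursors c1@7 c2@13 c4@13 c3@17, authorship .....11...224..33
After op 4 (insert('b')): buffer="axobwgsbcdpgssbbktgsb" (len 21), cursors c1@8 c2@16 c4@16 c3@21, authorship .....111...22424..333
Authorship (.=original, N=cursor N): . . . . . 1 1 1 . . . 2 2 4 2 4 . . 3 3 3
Index 2: author = original

Answer: original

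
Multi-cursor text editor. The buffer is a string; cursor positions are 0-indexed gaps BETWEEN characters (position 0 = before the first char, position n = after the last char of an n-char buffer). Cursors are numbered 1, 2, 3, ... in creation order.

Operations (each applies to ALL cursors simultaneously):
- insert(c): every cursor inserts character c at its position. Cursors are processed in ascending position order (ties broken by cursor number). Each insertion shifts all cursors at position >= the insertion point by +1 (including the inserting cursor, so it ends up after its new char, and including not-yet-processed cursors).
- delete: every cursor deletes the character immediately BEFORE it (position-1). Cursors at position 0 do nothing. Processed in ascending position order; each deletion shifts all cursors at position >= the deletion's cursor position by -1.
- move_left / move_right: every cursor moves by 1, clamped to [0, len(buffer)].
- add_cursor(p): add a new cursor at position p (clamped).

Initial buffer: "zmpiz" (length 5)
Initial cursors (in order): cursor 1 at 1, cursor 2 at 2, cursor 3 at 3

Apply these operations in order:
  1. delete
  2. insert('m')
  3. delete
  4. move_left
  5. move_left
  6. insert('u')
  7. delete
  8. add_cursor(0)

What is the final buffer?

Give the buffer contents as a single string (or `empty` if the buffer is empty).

Answer: iz

Derivation:
After op 1 (delete): buffer="iz" (len 2), cursors c1@0 c2@0 c3@0, authorship ..
After op 2 (insert('m')): buffer="mmmiz" (len 5), cursors c1@3 c2@3 c3@3, authorship 123..
After op 3 (delete): buffer="iz" (len 2), cursors c1@0 c2@0 c3@0, authorship ..
After op 4 (move_left): buffer="iz" (len 2), cursors c1@0 c2@0 c3@0, authorship ..
After op 5 (move_left): buffer="iz" (len 2), cursors c1@0 c2@0 c3@0, authorship ..
After op 6 (insert('u')): buffer="uuuiz" (len 5), cursors c1@3 c2@3 c3@3, authorship 123..
After op 7 (delete): buffer="iz" (len 2), cursors c1@0 c2@0 c3@0, authorship ..
After op 8 (add_cursor(0)): buffer="iz" (len 2), cursors c1@0 c2@0 c3@0 c4@0, authorship ..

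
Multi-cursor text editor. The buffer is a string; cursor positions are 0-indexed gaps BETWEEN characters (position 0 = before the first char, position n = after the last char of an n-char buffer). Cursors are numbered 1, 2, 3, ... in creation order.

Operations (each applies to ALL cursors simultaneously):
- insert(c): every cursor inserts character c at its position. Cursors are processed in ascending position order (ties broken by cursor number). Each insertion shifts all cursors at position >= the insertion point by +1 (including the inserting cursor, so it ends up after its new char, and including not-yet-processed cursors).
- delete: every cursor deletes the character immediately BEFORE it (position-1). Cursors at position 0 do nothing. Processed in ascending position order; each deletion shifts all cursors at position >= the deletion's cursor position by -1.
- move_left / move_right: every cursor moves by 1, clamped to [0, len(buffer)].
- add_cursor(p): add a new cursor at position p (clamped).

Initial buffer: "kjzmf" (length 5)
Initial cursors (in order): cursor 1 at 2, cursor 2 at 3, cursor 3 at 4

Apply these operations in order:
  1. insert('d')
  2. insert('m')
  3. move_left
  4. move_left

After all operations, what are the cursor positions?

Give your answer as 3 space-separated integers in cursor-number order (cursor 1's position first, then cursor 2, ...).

After op 1 (insert('d')): buffer="kjdzdmdf" (len 8), cursors c1@3 c2@5 c3@7, authorship ..1.2.3.
After op 2 (insert('m')): buffer="kjdmzdmmdmf" (len 11), cursors c1@4 c2@7 c3@10, authorship ..11.22.33.
After op 3 (move_left): buffer="kjdmzdmmdmf" (len 11), cursors c1@3 c2@6 c3@9, authorship ..11.22.33.
After op 4 (move_left): buffer="kjdmzdmmdmf" (len 11), cursors c1@2 c2@5 c3@8, authorship ..11.22.33.

Answer: 2 5 8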